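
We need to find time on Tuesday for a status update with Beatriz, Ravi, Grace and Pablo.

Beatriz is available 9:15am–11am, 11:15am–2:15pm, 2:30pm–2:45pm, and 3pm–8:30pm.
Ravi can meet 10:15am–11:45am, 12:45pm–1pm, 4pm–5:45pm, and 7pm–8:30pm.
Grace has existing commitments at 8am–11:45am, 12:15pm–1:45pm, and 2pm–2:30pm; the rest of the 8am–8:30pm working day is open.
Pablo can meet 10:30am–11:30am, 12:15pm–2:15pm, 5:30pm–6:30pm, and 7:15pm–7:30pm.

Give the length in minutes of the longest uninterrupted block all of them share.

15 minutes

Grace free within 08:00–20:30: 11:45–12:15, 13:45–14:00, 14:30–20:30.
Beatriz ∩ Ravi: 10:15–11:00, 11:15–11:45, 12:45–13:00, 16:00–17:45, 19:00–20:30.
Beatriz ∩ Ravi ∩ Grace: 16:00–17:45, 19:00–20:30.
Beatriz ∩ Ravi ∩ Grace ∩ Pablo: 17:30–17:45, 19:15–19:30.
Common window lengths: 15, 15 min; longest is 15.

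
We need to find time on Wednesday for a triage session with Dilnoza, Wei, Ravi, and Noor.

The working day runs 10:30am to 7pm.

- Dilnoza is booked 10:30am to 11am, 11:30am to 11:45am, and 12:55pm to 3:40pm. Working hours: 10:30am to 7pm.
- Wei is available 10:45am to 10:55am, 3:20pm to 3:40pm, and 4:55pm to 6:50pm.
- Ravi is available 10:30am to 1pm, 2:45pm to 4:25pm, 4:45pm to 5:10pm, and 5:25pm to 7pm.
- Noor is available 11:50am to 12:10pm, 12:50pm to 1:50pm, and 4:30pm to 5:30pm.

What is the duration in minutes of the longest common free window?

Dilnoza free within 10:30–19:00: 11:00–11:30, 11:45–12:55, 15:40–19:00.
Dilnoza ∩ Wei: 16:55–18:50.
Dilnoza ∩ Wei ∩ Ravi: 16:55–17:10, 17:25–18:50.
Dilnoza ∩ Wei ∩ Ravi ∩ Noor: 16:55–17:10, 17:25–17:30.
Common window lengths: 15, 5 min; longest is 15.

15 minutes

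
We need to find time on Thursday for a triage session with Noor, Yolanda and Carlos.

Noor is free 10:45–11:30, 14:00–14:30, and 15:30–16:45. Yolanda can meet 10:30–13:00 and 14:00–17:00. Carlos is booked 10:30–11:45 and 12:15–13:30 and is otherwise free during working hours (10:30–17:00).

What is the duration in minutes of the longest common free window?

Carlos free within 10:30–17:00: 11:45–12:15, 13:30–17:00.
Noor ∩ Yolanda: 10:45–11:30, 14:00–14:30, 15:30–16:45.
Noor ∩ Yolanda ∩ Carlos: 14:00–14:30, 15:30–16:45.
Common window lengths: 30, 75 min; longest is 75.

75 minutes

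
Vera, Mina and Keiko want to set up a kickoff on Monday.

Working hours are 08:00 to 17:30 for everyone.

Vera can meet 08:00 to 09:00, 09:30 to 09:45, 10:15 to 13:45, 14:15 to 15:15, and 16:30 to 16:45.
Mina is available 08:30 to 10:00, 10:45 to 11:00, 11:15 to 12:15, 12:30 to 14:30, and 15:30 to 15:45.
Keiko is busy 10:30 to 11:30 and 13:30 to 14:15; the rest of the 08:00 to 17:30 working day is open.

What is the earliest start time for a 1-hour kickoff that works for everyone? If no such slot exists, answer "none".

12:30

Keiko free within 08:00–17:30: 08:00–10:30, 11:30–13:30, 14:15–17:30.
Vera ∩ Mina: 08:30–09:00, 09:30–09:45, 10:45–11:00, 11:15–12:15, 12:30–13:45, 14:15–14:30.
Vera ∩ Mina ∩ Keiko: 08:30–09:00, 09:30–09:45, 11:30–12:15, 12:30–13:30, 14:15–14:30.
Windows ≥ 60 min: 12:30–13:30.
Earliest such window starts at 12:30.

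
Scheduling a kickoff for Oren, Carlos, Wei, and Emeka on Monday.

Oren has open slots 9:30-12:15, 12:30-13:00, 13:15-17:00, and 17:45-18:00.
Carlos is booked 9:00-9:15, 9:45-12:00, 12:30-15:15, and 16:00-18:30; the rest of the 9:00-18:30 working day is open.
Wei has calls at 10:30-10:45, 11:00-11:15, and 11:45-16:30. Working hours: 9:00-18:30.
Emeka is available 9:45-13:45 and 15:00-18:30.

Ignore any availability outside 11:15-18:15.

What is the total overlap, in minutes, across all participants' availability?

0 minutes

Carlos free within 09:00–18:30: 09:15–09:45, 12:00–12:30, 15:15–16:00.
Wei free within 09:00–18:30: 09:00–10:30, 10:45–11:00, 11:15–11:45, 16:30–18:30.
Oren ∩ Carlos: 09:30–09:45, 12:00–12:15, 15:15–16:00.
Oren ∩ Carlos ∩ Wei: 09:30–09:45.
Oren ∩ Carlos ∩ Wei ∩ Emeka: (none).
Restricted to 11:15–18:15: (none).
Total common minutes: 0.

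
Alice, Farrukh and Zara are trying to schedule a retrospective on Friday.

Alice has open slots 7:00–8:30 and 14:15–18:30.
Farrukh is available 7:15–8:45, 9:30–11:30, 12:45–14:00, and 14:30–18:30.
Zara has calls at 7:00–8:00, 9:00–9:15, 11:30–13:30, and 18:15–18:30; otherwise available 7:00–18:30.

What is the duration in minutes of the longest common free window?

Zara free within 07:00–18:30: 08:00–09:00, 09:15–11:30, 13:30–18:15.
Alice ∩ Farrukh: 07:15–08:30, 14:30–18:30.
Alice ∩ Farrukh ∩ Zara: 08:00–08:30, 14:30–18:15.
Common window lengths: 30, 225 min; longest is 225.

225 minutes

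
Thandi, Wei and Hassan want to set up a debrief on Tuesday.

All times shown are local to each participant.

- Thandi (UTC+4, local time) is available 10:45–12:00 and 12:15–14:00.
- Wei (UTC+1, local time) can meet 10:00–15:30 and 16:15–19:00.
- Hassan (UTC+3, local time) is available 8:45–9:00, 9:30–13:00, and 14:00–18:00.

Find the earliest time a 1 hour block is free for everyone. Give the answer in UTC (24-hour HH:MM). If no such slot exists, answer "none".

Thandi → UTC: 06:45–08:00, 08:15–10:00.
Wei → UTC: 09:00–14:30, 15:15–18:00.
Hassan → UTC: 05:45–06:00, 06:30–10:00, 11:00–15:00.
Thandi ∩ Wei: 09:00–10:00.
Thandi ∩ Wei ∩ Hassan: 09:00–10:00.
Windows ≥ 60 min: 09:00–10:00.
Earliest such window starts at 09:00.

09:00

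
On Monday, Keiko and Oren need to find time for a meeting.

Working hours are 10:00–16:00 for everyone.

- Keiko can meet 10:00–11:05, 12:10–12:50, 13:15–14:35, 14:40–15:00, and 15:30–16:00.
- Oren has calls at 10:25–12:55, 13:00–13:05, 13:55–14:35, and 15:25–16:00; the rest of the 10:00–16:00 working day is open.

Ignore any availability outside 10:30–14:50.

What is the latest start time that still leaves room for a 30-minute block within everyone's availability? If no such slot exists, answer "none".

Oren free within 10:00–16:00: 10:00–10:25, 12:55–13:00, 13:05–13:55, 14:35–15:25.
Keiko ∩ Oren: 10:00–10:25, 13:15–13:55, 14:40–15:00.
Restricted to 10:30–14:50: 13:15–13:55, 14:40–14:50.
Windows ≥ 30 min: 13:15–13:55.
Latest start in the last window 13:15–13:55 is 13:55 − 30 min = 13:25.

13:25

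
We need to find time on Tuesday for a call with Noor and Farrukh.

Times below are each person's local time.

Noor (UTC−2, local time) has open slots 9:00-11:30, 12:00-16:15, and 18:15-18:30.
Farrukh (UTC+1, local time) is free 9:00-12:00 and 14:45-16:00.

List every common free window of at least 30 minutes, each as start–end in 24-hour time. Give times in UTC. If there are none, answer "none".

Noor → UTC: 11:00–13:30, 14:00–18:15, 20:15–20:30.
Farrukh → UTC: 08:00–11:00, 13:45–15:00.
Noor ∩ Farrukh: 14:00–15:00.
Windows ≥ 30 min: 14:00–15:00.

14:00–15:00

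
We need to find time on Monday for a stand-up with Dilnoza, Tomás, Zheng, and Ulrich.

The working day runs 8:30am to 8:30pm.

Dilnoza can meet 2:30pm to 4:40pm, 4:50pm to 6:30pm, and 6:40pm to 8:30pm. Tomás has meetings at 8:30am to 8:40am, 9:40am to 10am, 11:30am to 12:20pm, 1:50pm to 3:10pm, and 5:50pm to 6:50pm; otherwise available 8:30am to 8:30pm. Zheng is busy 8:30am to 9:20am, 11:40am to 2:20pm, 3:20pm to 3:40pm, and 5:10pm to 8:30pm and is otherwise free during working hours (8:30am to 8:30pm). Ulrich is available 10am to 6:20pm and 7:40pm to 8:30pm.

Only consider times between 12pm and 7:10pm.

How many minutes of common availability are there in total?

90 minutes

Tomás free within 08:30–20:30: 08:40–09:40, 10:00–11:30, 12:20–13:50, 15:10–17:50, 18:50–20:30.
Zheng free within 08:30–20:30: 09:20–11:40, 14:20–15:20, 15:40–17:10.
Dilnoza ∩ Tomás: 15:10–16:40, 16:50–17:50, 18:50–20:30.
Dilnoza ∩ Tomás ∩ Zheng: 15:10–15:20, 15:40–16:40, 16:50–17:10.
Dilnoza ∩ Tomás ∩ Zheng ∩ Ulrich: 15:10–15:20, 15:40–16:40, 16:50–17:10.
Restricted to 12:00–19:10: 15:10–15:20, 15:40–16:40, 16:50–17:10.
Total common minutes: 10 + 60 + 20 = 90.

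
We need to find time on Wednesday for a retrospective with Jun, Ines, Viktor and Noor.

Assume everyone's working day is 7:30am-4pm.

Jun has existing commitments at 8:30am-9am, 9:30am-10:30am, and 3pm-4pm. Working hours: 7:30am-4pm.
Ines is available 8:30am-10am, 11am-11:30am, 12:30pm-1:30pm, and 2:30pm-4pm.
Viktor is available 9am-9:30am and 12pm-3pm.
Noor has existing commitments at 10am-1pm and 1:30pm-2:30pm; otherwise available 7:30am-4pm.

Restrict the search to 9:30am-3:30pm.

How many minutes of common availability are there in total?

60 minutes

Jun free within 07:30–16:00: 07:30–08:30, 09:00–09:30, 10:30–15:00.
Noor free within 07:30–16:00: 07:30–10:00, 13:00–13:30, 14:30–16:00.
Jun ∩ Ines: 09:00–09:30, 11:00–11:30, 12:30–13:30, 14:30–15:00.
Jun ∩ Ines ∩ Viktor: 09:00–09:30, 12:30–13:30, 14:30–15:00.
Jun ∩ Ines ∩ Viktor ∩ Noor: 09:00–09:30, 13:00–13:30, 14:30–15:00.
Restricted to 09:30–15:30: 13:00–13:30, 14:30–15:00.
Total common minutes: 30 + 30 = 60.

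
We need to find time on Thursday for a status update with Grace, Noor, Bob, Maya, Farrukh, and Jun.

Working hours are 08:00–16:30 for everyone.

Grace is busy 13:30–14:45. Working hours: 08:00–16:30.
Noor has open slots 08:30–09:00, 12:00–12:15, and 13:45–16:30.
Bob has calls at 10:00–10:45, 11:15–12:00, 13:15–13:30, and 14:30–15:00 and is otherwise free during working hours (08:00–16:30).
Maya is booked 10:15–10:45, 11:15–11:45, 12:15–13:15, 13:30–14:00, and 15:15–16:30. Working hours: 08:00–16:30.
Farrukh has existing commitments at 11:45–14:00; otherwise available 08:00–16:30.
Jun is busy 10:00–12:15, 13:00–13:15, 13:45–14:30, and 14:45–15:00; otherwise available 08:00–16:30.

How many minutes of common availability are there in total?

45 minutes

Grace free within 08:00–16:30: 08:00–13:30, 14:45–16:30.
Bob free within 08:00–16:30: 08:00–10:00, 10:45–11:15, 12:00–13:15, 13:30–14:30, 15:00–16:30.
Maya free within 08:00–16:30: 08:00–10:15, 10:45–11:15, 11:45–12:15, 13:15–13:30, 14:00–15:15.
Farrukh free within 08:00–16:30: 08:00–11:45, 14:00–16:30.
Jun free within 08:00–16:30: 08:00–10:00, 12:15–13:00, 13:15–13:45, 14:30–14:45, 15:00–16:30.
Grace ∩ Noor: 08:30–09:00, 12:00–12:15, 14:45–16:30.
Grace ∩ Noor ∩ Bob: 08:30–09:00, 12:00–12:15, 15:00–16:30.
Grace ∩ Noor ∩ Bob ∩ Maya: 08:30–09:00, 12:00–12:15, 15:00–15:15.
Grace ∩ Noor ∩ Bob ∩ Maya ∩ Farrukh: 08:30–09:00, 15:00–15:15.
Grace ∩ Noor ∩ Bob ∩ Maya ∩ Farrukh ∩ Jun: 08:30–09:00, 15:00–15:15.
Total common minutes: 30 + 15 = 45.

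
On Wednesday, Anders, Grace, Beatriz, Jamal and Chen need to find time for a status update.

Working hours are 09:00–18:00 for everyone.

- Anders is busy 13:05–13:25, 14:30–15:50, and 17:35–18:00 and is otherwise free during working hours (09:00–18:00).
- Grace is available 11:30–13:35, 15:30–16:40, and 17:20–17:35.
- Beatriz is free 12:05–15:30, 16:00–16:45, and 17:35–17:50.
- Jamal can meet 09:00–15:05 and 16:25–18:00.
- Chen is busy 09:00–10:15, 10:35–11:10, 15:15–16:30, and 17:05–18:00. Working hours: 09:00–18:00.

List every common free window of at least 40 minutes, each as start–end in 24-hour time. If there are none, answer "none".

Anders free within 09:00–18:00: 09:00–13:05, 13:25–14:30, 15:50–17:35.
Chen free within 09:00–18:00: 10:15–10:35, 11:10–15:15, 16:30–17:05.
Anders ∩ Grace: 11:30–13:05, 13:25–13:35, 15:50–16:40, 17:20–17:35.
Anders ∩ Grace ∩ Beatriz: 12:05–13:05, 13:25–13:35, 16:00–16:40.
Anders ∩ Grace ∩ Beatriz ∩ Jamal: 12:05–13:05, 13:25–13:35, 16:25–16:40.
Anders ∩ Grace ∩ Beatriz ∩ Jamal ∩ Chen: 12:05–13:05, 13:25–13:35, 16:30–16:40.
Windows ≥ 40 min: 12:05–13:05.

12:05–13:05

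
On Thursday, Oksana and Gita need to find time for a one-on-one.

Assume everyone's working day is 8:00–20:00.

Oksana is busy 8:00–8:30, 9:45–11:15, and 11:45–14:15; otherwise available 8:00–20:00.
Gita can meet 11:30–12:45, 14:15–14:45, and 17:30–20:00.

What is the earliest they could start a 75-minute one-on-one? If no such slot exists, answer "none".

17:30

Oksana free within 08:00–20:00: 08:30–09:45, 11:15–11:45, 14:15–20:00.
Oksana ∩ Gita: 11:30–11:45, 14:15–14:45, 17:30–20:00.
Windows ≥ 75 min: 17:30–20:00.
Earliest such window starts at 17:30.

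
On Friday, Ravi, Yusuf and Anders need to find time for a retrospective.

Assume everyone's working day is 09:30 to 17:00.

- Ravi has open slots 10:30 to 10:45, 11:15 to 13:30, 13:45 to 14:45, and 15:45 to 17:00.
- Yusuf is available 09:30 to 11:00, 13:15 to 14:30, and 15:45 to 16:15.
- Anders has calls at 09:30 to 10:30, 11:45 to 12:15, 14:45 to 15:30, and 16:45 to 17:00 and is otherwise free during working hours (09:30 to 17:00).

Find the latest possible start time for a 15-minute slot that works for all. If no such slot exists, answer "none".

16:00

Anders free within 09:30–17:00: 10:30–11:45, 12:15–14:45, 15:30–16:45.
Ravi ∩ Yusuf: 10:30–10:45, 13:15–13:30, 13:45–14:30, 15:45–16:15.
Ravi ∩ Yusuf ∩ Anders: 10:30–10:45, 13:15–13:30, 13:45–14:30, 15:45–16:15.
Windows ≥ 15 min: 10:30–10:45, 13:15–13:30, 13:45–14:30, 15:45–16:15.
Latest start in the last window 15:45–16:15 is 16:15 − 15 min = 16:00.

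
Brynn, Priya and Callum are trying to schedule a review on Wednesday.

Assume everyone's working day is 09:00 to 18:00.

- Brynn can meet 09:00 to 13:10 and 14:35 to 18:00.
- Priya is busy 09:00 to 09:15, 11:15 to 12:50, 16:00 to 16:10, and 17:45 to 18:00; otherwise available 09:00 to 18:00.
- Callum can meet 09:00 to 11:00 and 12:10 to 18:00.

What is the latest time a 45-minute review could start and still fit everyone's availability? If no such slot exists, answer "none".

17:00

Priya free within 09:00–18:00: 09:15–11:15, 12:50–16:00, 16:10–17:45.
Brynn ∩ Priya: 09:15–11:15, 12:50–13:10, 14:35–16:00, 16:10–17:45.
Brynn ∩ Priya ∩ Callum: 09:15–11:00, 12:50–13:10, 14:35–16:00, 16:10–17:45.
Windows ≥ 45 min: 09:15–11:00, 14:35–16:00, 16:10–17:45.
Latest start in the last window 16:10–17:45 is 17:45 − 45 min = 17:00.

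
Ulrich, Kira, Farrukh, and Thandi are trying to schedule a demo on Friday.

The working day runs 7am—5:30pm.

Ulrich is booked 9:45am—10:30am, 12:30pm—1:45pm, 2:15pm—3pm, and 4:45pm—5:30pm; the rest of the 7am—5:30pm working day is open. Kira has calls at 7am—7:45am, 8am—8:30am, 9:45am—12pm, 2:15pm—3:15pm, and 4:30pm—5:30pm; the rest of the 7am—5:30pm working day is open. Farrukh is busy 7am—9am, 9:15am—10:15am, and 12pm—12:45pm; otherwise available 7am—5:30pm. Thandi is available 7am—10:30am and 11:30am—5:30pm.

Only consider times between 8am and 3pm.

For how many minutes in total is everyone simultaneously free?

Ulrich free within 07:00–17:30: 07:00–09:45, 10:30–12:30, 13:45–14:15, 15:00–16:45.
Kira free within 07:00–17:30: 07:45–08:00, 08:30–09:45, 12:00–14:15, 15:15–16:30.
Farrukh free within 07:00–17:30: 09:00–09:15, 10:15–12:00, 12:45–17:30.
Ulrich ∩ Kira: 07:45–08:00, 08:30–09:45, 12:00–12:30, 13:45–14:15, 15:15–16:30.
Ulrich ∩ Kira ∩ Farrukh: 09:00–09:15, 13:45–14:15, 15:15–16:30.
Ulrich ∩ Kira ∩ Farrukh ∩ Thandi: 09:00–09:15, 13:45–14:15, 15:15–16:30.
Restricted to 08:00–15:00: 09:00–09:15, 13:45–14:15.
Total common minutes: 15 + 30 = 45.

45 minutes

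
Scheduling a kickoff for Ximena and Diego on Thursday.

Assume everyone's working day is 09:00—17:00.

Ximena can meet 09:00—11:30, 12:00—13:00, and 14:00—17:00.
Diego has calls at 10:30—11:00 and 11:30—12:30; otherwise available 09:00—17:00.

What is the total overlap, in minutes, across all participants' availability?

Diego free within 09:00–17:00: 09:00–10:30, 11:00–11:30, 12:30–17:00.
Ximena ∩ Diego: 09:00–10:30, 11:00–11:30, 12:30–13:00, 14:00–17:00.
Total common minutes: 90 + 30 + 30 + 180 = 330.

330 minutes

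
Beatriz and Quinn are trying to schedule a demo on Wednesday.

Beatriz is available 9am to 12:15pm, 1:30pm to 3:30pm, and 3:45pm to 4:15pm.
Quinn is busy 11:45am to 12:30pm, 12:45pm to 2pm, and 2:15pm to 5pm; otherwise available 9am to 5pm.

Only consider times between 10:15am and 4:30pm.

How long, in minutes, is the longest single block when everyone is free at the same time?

90 minutes

Quinn free within 09:00–17:00: 09:00–11:45, 12:30–12:45, 14:00–14:15.
Beatriz ∩ Quinn: 09:00–11:45, 14:00–14:15.
Restricted to 10:15–16:30: 10:15–11:45, 14:00–14:15.
Common window lengths: 90, 15 min; longest is 90.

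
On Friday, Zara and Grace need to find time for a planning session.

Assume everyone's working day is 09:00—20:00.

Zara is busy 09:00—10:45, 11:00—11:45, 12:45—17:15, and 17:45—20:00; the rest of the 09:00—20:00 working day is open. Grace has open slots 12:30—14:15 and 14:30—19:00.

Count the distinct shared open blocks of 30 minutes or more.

Zara free within 09:00–20:00: 10:45–11:00, 11:45–12:45, 17:15–17:45.
Zara ∩ Grace: 12:30–12:45, 17:15–17:45.
Windows ≥ 30 min: 17:15–17:45.
That's 1 window.

1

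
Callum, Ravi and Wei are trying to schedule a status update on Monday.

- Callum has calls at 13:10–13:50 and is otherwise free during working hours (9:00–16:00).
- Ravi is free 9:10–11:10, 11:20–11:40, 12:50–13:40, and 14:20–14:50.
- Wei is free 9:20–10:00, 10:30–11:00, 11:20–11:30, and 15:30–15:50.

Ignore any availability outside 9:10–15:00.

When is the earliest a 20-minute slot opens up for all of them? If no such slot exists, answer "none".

09:20

Callum free within 09:00–16:00: 09:00–13:10, 13:50–16:00.
Callum ∩ Ravi: 09:10–11:10, 11:20–11:40, 12:50–13:10, 14:20–14:50.
Callum ∩ Ravi ∩ Wei: 09:20–10:00, 10:30–11:00, 11:20–11:30.
Restricted to 09:10–15:00: 09:20–10:00, 10:30–11:00, 11:20–11:30.
Windows ≥ 20 min: 09:20–10:00, 10:30–11:00.
Earliest such window starts at 09:20.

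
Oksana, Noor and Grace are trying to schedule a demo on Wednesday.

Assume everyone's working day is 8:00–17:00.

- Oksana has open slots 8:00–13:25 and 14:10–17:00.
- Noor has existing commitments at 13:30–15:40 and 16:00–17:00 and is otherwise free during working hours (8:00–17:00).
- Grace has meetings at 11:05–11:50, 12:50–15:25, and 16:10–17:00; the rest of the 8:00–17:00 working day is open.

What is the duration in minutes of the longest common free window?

Noor free within 08:00–17:00: 08:00–13:30, 15:40–16:00.
Grace free within 08:00–17:00: 08:00–11:05, 11:50–12:50, 15:25–16:10.
Oksana ∩ Noor: 08:00–13:25, 15:40–16:00.
Oksana ∩ Noor ∩ Grace: 08:00–11:05, 11:50–12:50, 15:40–16:00.
Common window lengths: 185, 60, 20 min; longest is 185.

185 minutes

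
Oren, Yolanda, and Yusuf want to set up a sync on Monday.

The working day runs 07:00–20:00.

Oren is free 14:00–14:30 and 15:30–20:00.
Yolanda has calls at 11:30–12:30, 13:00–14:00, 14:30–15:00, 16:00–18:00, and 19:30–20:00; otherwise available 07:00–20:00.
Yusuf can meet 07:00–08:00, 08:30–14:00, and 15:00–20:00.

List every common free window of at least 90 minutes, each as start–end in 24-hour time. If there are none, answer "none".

Yolanda free within 07:00–20:00: 07:00–11:30, 12:30–13:00, 14:00–14:30, 15:00–16:00, 18:00–19:30.
Oren ∩ Yolanda: 14:00–14:30, 15:30–16:00, 18:00–19:30.
Oren ∩ Yolanda ∩ Yusuf: 15:30–16:00, 18:00–19:30.
Windows ≥ 90 min: 18:00–19:30.

18:00–19:30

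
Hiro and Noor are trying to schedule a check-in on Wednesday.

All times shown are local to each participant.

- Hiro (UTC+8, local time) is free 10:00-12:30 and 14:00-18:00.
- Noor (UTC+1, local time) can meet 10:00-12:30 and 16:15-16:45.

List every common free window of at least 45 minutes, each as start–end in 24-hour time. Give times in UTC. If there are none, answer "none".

Hiro → UTC: 02:00–04:30, 06:00–10:00.
Noor → UTC: 09:00–11:30, 15:15–15:45.
Hiro ∩ Noor: 09:00–10:00.
Windows ≥ 45 min: 09:00–10:00.

09:00–10:00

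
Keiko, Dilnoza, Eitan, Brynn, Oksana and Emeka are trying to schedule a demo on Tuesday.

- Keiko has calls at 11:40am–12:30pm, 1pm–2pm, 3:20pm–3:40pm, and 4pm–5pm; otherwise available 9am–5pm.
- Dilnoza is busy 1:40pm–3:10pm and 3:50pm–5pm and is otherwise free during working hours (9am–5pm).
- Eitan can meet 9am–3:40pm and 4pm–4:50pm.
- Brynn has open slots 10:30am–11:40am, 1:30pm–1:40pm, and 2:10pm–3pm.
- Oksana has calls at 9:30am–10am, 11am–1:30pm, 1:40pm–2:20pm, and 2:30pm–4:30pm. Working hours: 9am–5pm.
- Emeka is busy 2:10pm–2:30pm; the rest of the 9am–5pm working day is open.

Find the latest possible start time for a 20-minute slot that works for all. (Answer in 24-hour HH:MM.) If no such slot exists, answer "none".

Keiko free within 09:00–17:00: 09:00–11:40, 12:30–13:00, 14:00–15:20, 15:40–16:00.
Dilnoza free within 09:00–17:00: 09:00–13:40, 15:10–15:50.
Oksana free within 09:00–17:00: 09:00–09:30, 10:00–11:00, 13:30–13:40, 14:20–14:30, 16:30–17:00.
Emeka free within 09:00–17:00: 09:00–14:10, 14:30–17:00.
Keiko ∩ Dilnoza: 09:00–11:40, 12:30–13:00, 15:10–15:20, 15:40–15:50.
Keiko ∩ Dilnoza ∩ Eitan: 09:00–11:40, 12:30–13:00, 15:10–15:20.
Keiko ∩ Dilnoza ∩ Eitan ∩ Brynn: 10:30–11:40.
Keiko ∩ Dilnoza ∩ Eitan ∩ Brynn ∩ Oksana: 10:30–11:00.
Keiko ∩ Dilnoza ∩ Eitan ∩ Brynn ∩ Oksana ∩ Emeka: 10:30–11:00.
Windows ≥ 20 min: 10:30–11:00.
Latest start in the last window 10:30–11:00 is 11:00 − 20 min = 10:40.

10:40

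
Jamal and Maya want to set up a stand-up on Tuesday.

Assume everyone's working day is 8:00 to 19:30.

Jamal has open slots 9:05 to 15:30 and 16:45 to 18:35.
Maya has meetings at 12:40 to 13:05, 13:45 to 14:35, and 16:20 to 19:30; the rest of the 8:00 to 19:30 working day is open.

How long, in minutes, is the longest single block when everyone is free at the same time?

Maya free within 08:00–19:30: 08:00–12:40, 13:05–13:45, 14:35–16:20.
Jamal ∩ Maya: 09:05–12:40, 13:05–13:45, 14:35–15:30.
Common window lengths: 215, 40, 55 min; longest is 215.

215 minutes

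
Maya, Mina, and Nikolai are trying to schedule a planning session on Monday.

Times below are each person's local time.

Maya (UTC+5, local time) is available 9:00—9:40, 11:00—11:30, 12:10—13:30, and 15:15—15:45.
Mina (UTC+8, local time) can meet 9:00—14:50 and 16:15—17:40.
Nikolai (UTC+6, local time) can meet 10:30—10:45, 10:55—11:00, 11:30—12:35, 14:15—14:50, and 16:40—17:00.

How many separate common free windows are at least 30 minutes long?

1

Maya → UTC: 04:00–04:40, 06:00–06:30, 07:10–08:30, 10:15–10:45.
Mina → UTC: 01:00–06:50, 08:15–09:40.
Nikolai → UTC: 04:30–04:45, 04:55–05:00, 05:30–06:35, 08:15–08:50, 10:40–11:00.
Maya ∩ Mina: 04:00–04:40, 06:00–06:30, 08:15–08:30.
Maya ∩ Mina ∩ Nikolai: 04:30–04:40, 06:00–06:30, 08:15–08:30.
Windows ≥ 30 min: 06:00–06:30.
That's 1 window.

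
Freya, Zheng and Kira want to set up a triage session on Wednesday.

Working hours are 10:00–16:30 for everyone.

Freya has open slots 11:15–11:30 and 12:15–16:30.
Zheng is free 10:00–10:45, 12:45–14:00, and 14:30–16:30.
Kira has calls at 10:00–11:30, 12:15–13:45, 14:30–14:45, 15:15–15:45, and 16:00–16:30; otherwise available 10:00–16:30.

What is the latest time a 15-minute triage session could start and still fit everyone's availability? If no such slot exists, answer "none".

15:45

Kira free within 10:00–16:30: 11:30–12:15, 13:45–14:30, 14:45–15:15, 15:45–16:00.
Freya ∩ Zheng: 12:45–14:00, 14:30–16:30.
Freya ∩ Zheng ∩ Kira: 13:45–14:00, 14:45–15:15, 15:45–16:00.
Windows ≥ 15 min: 13:45–14:00, 14:45–15:15, 15:45–16:00.
Latest start in the last window 15:45–16:00 is 16:00 − 15 min = 15:45.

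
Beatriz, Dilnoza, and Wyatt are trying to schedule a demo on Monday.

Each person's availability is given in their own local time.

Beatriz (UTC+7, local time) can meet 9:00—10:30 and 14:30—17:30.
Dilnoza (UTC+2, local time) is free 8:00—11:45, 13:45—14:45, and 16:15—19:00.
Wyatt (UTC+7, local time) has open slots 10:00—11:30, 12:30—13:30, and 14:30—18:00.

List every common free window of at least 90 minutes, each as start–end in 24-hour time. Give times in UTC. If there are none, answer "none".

07:30–09:45

Beatriz → UTC: 02:00–03:30, 07:30–10:30.
Dilnoza → UTC: 06:00–09:45, 11:45–12:45, 14:15–17:00.
Wyatt → UTC: 03:00–04:30, 05:30–06:30, 07:30–11:00.
Beatriz ∩ Dilnoza: 07:30–09:45.
Beatriz ∩ Dilnoza ∩ Wyatt: 07:30–09:45.
Windows ≥ 90 min: 07:30–09:45.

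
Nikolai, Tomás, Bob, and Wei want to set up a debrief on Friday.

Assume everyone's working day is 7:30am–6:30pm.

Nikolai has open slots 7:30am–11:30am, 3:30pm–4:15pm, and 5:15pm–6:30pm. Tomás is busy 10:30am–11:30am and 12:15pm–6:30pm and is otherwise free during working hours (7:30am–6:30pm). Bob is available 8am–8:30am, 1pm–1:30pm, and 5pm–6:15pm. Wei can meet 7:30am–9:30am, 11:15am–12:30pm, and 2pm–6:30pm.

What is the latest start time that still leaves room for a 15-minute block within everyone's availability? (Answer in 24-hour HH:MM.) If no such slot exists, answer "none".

Tomás free within 07:30–18:30: 07:30–10:30, 11:30–12:15.
Nikolai ∩ Tomás: 07:30–10:30.
Nikolai ∩ Tomás ∩ Bob: 08:00–08:30.
Nikolai ∩ Tomás ∩ Bob ∩ Wei: 08:00–08:30.
Windows ≥ 15 min: 08:00–08:30.
Latest start in the last window 08:00–08:30 is 08:30 − 15 min = 08:15.

08:15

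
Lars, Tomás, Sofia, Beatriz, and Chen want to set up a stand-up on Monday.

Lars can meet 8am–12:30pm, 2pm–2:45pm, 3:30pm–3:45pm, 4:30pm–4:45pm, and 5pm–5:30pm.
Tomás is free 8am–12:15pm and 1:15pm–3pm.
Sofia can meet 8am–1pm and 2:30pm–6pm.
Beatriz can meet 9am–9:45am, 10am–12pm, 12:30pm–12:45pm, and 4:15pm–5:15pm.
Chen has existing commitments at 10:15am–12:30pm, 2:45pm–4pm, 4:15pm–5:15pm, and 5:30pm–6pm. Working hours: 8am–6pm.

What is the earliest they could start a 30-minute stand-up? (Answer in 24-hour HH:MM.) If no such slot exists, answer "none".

Chen free within 08:00–18:00: 08:00–10:15, 12:30–14:45, 16:00–16:15, 17:15–17:30.
Lars ∩ Tomás: 08:00–12:15, 14:00–14:45.
Lars ∩ Tomás ∩ Sofia: 08:00–12:15, 14:30–14:45.
Lars ∩ Tomás ∩ Sofia ∩ Beatriz: 09:00–09:45, 10:00–12:00.
Lars ∩ Tomás ∩ Sofia ∩ Beatriz ∩ Chen: 09:00–09:45, 10:00–10:15.
Windows ≥ 30 min: 09:00–09:45.
Earliest such window starts at 09:00.

09:00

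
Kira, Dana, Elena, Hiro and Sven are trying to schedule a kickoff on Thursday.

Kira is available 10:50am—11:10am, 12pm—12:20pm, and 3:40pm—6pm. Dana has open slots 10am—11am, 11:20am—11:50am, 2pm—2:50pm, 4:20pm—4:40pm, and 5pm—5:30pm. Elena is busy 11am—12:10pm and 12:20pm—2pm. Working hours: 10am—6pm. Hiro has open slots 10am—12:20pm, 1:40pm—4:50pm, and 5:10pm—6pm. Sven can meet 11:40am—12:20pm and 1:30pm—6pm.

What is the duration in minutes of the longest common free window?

Elena free within 10:00–18:00: 10:00–11:00, 12:10–12:20, 14:00–18:00.
Kira ∩ Dana: 10:50–11:00, 16:20–16:40, 17:00–17:30.
Kira ∩ Dana ∩ Elena: 10:50–11:00, 16:20–16:40, 17:00–17:30.
Kira ∩ Dana ∩ Elena ∩ Hiro: 10:50–11:00, 16:20–16:40, 17:10–17:30.
Kira ∩ Dana ∩ Elena ∩ Hiro ∩ Sven: 16:20–16:40, 17:10–17:30.
Common window lengths: 20, 20 min; longest is 20.

20 minutes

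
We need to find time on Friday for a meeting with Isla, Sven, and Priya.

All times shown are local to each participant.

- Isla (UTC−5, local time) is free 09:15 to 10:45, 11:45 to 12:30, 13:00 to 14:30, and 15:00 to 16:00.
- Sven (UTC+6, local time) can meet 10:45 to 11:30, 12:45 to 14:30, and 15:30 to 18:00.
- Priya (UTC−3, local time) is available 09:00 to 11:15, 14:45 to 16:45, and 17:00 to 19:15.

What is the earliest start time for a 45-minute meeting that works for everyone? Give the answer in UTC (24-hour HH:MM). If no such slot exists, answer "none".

Isla → UTC: 14:15–15:45, 16:45–17:30, 18:00–19:30, 20:00–21:00.
Sven → UTC: 04:45–05:30, 06:45–08:30, 09:30–12:00.
Priya → UTC: 12:00–14:15, 17:45–19:45, 20:00–22:15.
Isla ∩ Sven: (none).
Isla ∩ Sven ∩ Priya: (none).
Windows ≥ 45 min: (none).

none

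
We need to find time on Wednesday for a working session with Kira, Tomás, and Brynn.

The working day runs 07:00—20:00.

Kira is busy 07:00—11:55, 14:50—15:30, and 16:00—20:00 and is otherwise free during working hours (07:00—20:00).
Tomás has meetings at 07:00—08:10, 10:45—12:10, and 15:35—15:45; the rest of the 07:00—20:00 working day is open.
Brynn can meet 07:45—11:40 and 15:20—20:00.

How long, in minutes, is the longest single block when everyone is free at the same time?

15 minutes

Kira free within 07:00–20:00: 11:55–14:50, 15:30–16:00.
Tomás free within 07:00–20:00: 08:10–10:45, 12:10–15:35, 15:45–20:00.
Kira ∩ Tomás: 12:10–14:50, 15:30–15:35, 15:45–16:00.
Kira ∩ Tomás ∩ Brynn: 15:30–15:35, 15:45–16:00.
Common window lengths: 5, 15 min; longest is 15.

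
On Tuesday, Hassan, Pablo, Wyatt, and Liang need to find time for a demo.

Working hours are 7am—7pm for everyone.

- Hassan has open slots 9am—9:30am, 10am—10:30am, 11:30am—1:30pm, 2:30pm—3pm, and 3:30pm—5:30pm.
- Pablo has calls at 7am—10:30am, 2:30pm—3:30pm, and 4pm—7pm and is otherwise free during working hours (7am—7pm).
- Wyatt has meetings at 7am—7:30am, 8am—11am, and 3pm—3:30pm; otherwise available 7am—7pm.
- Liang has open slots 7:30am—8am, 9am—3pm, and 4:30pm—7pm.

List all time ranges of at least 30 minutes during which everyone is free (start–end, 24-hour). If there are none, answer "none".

Pablo free within 07:00–19:00: 10:30–14:30, 15:30–16:00.
Wyatt free within 07:00–19:00: 07:30–08:00, 11:00–15:00, 15:30–19:00.
Hassan ∩ Pablo: 11:30–13:30, 15:30–16:00.
Hassan ∩ Pablo ∩ Wyatt: 11:30–13:30, 15:30–16:00.
Hassan ∩ Pablo ∩ Wyatt ∩ Liang: 11:30–13:30.
Windows ≥ 30 min: 11:30–13:30.

11:30–13:30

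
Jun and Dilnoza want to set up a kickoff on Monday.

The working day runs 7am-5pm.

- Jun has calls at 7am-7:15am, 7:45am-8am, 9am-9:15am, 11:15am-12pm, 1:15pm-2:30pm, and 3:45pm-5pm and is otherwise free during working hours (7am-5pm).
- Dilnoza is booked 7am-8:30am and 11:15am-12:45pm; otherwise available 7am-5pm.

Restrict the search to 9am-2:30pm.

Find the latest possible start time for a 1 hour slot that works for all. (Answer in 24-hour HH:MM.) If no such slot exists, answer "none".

10:15

Jun free within 07:00–17:00: 07:15–07:45, 08:00–09:00, 09:15–11:15, 12:00–13:15, 14:30–15:45.
Dilnoza free within 07:00–17:00: 08:30–11:15, 12:45–17:00.
Jun ∩ Dilnoza: 08:30–09:00, 09:15–11:15, 12:45–13:15, 14:30–15:45.
Restricted to 09:00–14:30: 09:15–11:15, 12:45–13:15.
Windows ≥ 60 min: 09:15–11:15.
Latest start in the last window 09:15–11:15 is 11:15 − 60 min = 10:15.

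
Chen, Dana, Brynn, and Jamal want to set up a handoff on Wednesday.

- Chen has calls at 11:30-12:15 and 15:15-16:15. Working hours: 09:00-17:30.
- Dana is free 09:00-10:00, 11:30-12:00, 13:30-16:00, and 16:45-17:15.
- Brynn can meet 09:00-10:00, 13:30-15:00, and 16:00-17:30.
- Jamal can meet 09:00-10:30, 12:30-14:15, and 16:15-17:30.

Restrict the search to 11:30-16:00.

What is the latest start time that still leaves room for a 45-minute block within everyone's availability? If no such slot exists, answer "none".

13:30

Chen free within 09:00–17:30: 09:00–11:30, 12:15–15:15, 16:15–17:30.
Chen ∩ Dana: 09:00–10:00, 13:30–15:15, 16:45–17:15.
Chen ∩ Dana ∩ Brynn: 09:00–10:00, 13:30–15:00, 16:45–17:15.
Chen ∩ Dana ∩ Brynn ∩ Jamal: 09:00–10:00, 13:30–14:15, 16:45–17:15.
Restricted to 11:30–16:00: 13:30–14:15.
Windows ≥ 45 min: 13:30–14:15.
Latest start in the last window 13:30–14:15 is 14:15 − 45 min = 13:30.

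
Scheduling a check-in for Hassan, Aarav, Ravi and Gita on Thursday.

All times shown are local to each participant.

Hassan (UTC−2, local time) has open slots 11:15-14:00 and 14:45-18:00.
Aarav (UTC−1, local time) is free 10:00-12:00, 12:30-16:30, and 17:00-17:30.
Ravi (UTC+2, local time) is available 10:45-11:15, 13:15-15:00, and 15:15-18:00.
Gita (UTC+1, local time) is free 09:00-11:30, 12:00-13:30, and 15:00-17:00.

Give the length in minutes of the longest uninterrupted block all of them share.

Hassan → UTC: 13:15–16:00, 16:45–20:00.
Aarav → UTC: 11:00–13:00, 13:30–17:30, 18:00–18:30.
Ravi → UTC: 08:45–09:15, 11:15–13:00, 13:15–16:00.
Gita → UTC: 08:00–10:30, 11:00–12:30, 14:00–16:00.
Hassan ∩ Aarav: 13:30–16:00, 16:45–17:30, 18:00–18:30.
Hassan ∩ Aarav ∩ Ravi: 13:30–16:00.
Hassan ∩ Aarav ∩ Ravi ∩ Gita: 14:00–16:00.
Single common window of 120 minutes.

120 minutes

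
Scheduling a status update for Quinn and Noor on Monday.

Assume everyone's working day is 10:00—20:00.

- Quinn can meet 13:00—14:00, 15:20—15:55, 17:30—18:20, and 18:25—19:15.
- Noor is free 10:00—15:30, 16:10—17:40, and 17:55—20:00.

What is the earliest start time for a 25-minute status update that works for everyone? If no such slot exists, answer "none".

Quinn ∩ Noor: 13:00–14:00, 15:20–15:30, 17:30–17:40, 17:55–18:20, 18:25–19:15.
Windows ≥ 25 min: 13:00–14:00, 17:55–18:20, 18:25–19:15.
Earliest such window starts at 13:00.

13:00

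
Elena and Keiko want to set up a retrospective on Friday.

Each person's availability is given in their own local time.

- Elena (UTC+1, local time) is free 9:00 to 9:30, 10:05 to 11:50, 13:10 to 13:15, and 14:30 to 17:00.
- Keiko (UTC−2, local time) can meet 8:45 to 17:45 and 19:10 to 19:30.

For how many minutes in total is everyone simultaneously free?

160 minutes

Elena → UTC: 08:00–08:30, 09:05–10:50, 12:10–12:15, 13:30–16:00.
Keiko → UTC: 10:45–19:45, 21:10–21:30.
Elena ∩ Keiko: 10:45–10:50, 12:10–12:15, 13:30–16:00.
Total common minutes: 5 + 5 + 150 = 160.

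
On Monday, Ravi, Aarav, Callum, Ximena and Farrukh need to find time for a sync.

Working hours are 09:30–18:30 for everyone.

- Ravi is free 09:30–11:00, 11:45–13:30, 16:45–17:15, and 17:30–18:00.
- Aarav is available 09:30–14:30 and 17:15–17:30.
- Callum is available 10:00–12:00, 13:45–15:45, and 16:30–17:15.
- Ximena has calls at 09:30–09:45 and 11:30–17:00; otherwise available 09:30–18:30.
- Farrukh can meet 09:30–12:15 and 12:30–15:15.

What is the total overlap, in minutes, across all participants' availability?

60 minutes

Ximena free within 09:30–18:30: 09:45–11:30, 17:00–18:30.
Ravi ∩ Aarav: 09:30–11:00, 11:45–13:30.
Ravi ∩ Aarav ∩ Callum: 10:00–11:00, 11:45–12:00.
Ravi ∩ Aarav ∩ Callum ∩ Ximena: 10:00–11:00.
Ravi ∩ Aarav ∩ Callum ∩ Ximena ∩ Farrukh: 10:00–11:00.
Total common minutes: 60.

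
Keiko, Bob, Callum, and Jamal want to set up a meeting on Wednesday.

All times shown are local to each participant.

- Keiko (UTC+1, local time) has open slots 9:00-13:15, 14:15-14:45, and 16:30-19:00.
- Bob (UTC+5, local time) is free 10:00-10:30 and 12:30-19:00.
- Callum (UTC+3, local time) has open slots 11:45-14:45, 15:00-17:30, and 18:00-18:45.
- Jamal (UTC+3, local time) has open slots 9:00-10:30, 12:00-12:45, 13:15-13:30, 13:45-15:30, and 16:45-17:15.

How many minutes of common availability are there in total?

Keiko → UTC: 08:00–12:15, 13:15–13:45, 15:30–18:00.
Bob → UTC: 05:00–05:30, 07:30–14:00.
Callum → UTC: 08:45–11:45, 12:00–14:30, 15:00–15:45.
Jamal → UTC: 06:00–07:30, 09:00–09:45, 10:15–10:30, 10:45–12:30, 13:45–14:15.
Keiko ∩ Bob: 08:00–12:15, 13:15–13:45.
Keiko ∩ Bob ∩ Callum: 08:45–11:45, 12:00–12:15, 13:15–13:45.
Keiko ∩ Bob ∩ Callum ∩ Jamal: 09:00–09:45, 10:15–10:30, 10:45–11:45, 12:00–12:15.
Total common minutes: 45 + 15 + 60 + 15 = 135.

135 minutes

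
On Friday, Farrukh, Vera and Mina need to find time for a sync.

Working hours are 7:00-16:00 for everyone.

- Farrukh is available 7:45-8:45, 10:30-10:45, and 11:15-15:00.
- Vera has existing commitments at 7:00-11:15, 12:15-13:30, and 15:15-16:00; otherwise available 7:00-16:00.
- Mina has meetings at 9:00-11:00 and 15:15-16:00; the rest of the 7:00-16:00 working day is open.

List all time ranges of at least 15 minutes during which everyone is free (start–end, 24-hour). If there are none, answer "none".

Vera free within 07:00–16:00: 11:15–12:15, 13:30–15:15.
Mina free within 07:00–16:00: 07:00–09:00, 11:00–15:15.
Farrukh ∩ Vera: 11:15–12:15, 13:30–15:00.
Farrukh ∩ Vera ∩ Mina: 11:15–12:15, 13:30–15:00.
Windows ≥ 15 min: 11:15–12:15, 13:30–15:00.

11:15–12:15, 13:30–15:00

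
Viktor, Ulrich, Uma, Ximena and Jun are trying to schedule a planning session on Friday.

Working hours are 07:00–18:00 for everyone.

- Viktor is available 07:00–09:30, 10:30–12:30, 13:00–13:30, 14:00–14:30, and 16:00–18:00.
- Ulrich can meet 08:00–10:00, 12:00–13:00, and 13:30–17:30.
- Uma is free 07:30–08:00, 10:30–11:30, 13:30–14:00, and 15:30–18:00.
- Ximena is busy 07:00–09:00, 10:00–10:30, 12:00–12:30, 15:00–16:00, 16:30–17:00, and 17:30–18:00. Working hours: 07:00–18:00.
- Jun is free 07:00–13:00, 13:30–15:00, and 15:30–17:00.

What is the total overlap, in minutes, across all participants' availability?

30 minutes

Ximena free within 07:00–18:00: 09:00–10:00, 10:30–12:00, 12:30–15:00, 16:00–16:30, 17:00–17:30.
Viktor ∩ Ulrich: 08:00–09:30, 12:00–12:30, 14:00–14:30, 16:00–17:30.
Viktor ∩ Ulrich ∩ Uma: 16:00–17:30.
Viktor ∩ Ulrich ∩ Uma ∩ Ximena: 16:00–16:30, 17:00–17:30.
Viktor ∩ Ulrich ∩ Uma ∩ Ximena ∩ Jun: 16:00–16:30.
Total common minutes: 30.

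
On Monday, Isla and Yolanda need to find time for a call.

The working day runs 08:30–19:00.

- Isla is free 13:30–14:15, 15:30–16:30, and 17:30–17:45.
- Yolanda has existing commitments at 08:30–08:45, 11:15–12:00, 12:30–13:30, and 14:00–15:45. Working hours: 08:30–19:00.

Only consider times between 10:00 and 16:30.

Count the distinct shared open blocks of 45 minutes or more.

Yolanda free within 08:30–19:00: 08:45–11:15, 12:00–12:30, 13:30–14:00, 15:45–19:00.
Isla ∩ Yolanda: 13:30–14:00, 15:45–16:30, 17:30–17:45.
Restricted to 10:00–16:30: 13:30–14:00, 15:45–16:30.
Windows ≥ 45 min: 15:45–16:30.
That's 1 window.

1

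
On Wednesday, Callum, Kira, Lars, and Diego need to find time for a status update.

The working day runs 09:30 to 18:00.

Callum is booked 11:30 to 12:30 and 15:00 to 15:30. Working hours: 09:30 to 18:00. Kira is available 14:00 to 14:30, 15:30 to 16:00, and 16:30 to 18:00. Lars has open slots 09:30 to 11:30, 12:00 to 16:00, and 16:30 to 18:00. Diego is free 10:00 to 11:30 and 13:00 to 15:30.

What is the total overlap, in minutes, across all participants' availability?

30 minutes

Callum free within 09:30–18:00: 09:30–11:30, 12:30–15:00, 15:30–18:00.
Callum ∩ Kira: 14:00–14:30, 15:30–16:00, 16:30–18:00.
Callum ∩ Kira ∩ Lars: 14:00–14:30, 15:30–16:00, 16:30–18:00.
Callum ∩ Kira ∩ Lars ∩ Diego: 14:00–14:30.
Total common minutes: 30.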